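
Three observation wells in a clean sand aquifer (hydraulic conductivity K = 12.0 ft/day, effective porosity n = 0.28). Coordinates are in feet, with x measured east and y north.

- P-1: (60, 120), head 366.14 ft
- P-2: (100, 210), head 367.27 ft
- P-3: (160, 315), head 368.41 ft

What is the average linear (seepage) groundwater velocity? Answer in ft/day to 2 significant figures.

Three-point gradient (reference P-1): Δ to P-2 = (40, 90, +1.13), Δ to P-3 = (100, 195, +2.27).
∂h/∂x = -0.01337, ∂h/∂y = +0.01850 (det = -1200).
|∇h| = √(-0.01337² + 0.01850²) = 0.02283
Seepage velocity v = K·i/n = 12.0 × 0.02283 / 0.28 = 0.9784 ft/day.

0.98 ft/day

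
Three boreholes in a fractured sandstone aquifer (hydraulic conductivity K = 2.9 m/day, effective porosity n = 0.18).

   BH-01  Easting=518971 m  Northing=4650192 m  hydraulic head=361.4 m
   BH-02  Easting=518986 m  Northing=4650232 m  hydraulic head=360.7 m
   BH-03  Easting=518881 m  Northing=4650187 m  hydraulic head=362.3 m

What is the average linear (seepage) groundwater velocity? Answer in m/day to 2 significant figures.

Taking BH-01 as reference: BH-02−BH-01 = (15, 40, -0.7); BH-03−BH-01 = (-90, -5, +0.9).
Determinant of the coordinate differences = 15·(-5) − (-90)·40 = 3525.
∂h/∂x = [(-0.7)·(-5) − (+0.9)·40] / 3525 = -0.009220
∂h/∂y = [15·(+0.9) − (-90)·(-0.7)] / 3525 = -0.01404
|∇h| = √(-0.009220² + -0.01404²) = 0.0168
Seepage velocity v = K·i/n = 2.9 × 0.0168 / 0.18 = 0.2707 m/day.

0.27 m/day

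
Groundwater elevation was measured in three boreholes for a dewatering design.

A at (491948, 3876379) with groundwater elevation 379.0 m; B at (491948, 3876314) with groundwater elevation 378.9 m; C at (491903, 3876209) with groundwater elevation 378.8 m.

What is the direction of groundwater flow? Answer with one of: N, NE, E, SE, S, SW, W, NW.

SE

Taking A as reference: B−A = (0, -65, -0.1); C−A = (-45, -170, -0.2).
Determinant of the coordinate differences = 0·(-170) − (-45)·(-65) = -2925.
∂h/∂x = [(-0.1)·(-170) − (-0.2)·(-65)] / -2925 = -0.001368
∂h/∂y = [0·(-0.2) − (-45)·(-0.1)] / -2925 = +0.001538
Flow = −∇h = (+0.001368 east, -0.001538 north), which points southeast.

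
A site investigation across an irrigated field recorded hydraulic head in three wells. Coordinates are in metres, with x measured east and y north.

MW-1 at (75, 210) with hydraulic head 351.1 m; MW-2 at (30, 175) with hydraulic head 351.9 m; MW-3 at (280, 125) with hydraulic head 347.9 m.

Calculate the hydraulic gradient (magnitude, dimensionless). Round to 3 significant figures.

0.0165

Differences from MW-1: to MW-2 (Δx, Δy, Δh) = (-45, -35, +0.8); to MW-3 = (205, -85, -3.2).
Solve a·Δx + b·Δy = Δh: det = (-45)·(-85) − 205·(-35) = 11000.
∂h/∂x = [(+0.8)·(-85) − (-3.2)·(-35)] / 11000 = -0.01636
∂h/∂y = [(-45)·(-3.2) − 205·(+0.8)] / 11000 = -0.001818
|∇h| = √(-0.01636² + -0.001818²) = 0.01646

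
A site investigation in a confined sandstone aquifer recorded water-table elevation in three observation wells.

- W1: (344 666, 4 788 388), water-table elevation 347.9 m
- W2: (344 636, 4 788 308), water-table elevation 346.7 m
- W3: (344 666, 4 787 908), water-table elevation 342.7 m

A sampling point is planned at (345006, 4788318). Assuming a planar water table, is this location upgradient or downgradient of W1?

Taking W1 as reference: W2−W1 = (-30, -80, -1.2); W3−W1 = (0, -480, -5.2).
Solve a·Δx + b·Δy = Δh: det = (-30)·(-480) − 0·(-80) = 14400.
∂h/∂x = [(-1.2)·(-480) − (-5.2)·(-80)] / 14400 = +0.01111
∂h/∂y = [(-30)·(-5.2) − 0·(-1.2)] / 14400 = +0.01083
Head at (345006, 4788318) = 347.9 + (+0.01111)·(340) + (+0.01083)·(-70) = 350.92 m.
That is higher than the 347.9 m at W1, so the point is upgradient.

upgradient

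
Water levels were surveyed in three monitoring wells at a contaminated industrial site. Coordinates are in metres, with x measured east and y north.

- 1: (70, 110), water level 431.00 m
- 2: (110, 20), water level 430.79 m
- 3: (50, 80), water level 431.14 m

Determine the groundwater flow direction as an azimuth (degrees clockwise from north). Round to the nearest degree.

With h = a·x + b·y + c and 1 as origin, the differences give:
  40·a + (-90)·b = -0.21
  (-20)·a + (-30)·b = +0.14
Eliminate b (×(-30) and ×(-90), subtract): -3000·a = 18.900 → a = ∂h/∂x = -0.006300
Back-substitute: b = ∂h/∂y = -0.0004667.
Flow direction (−∇h) has components (+0.006300 E, +0.0004667 N).
Azimuth = atan2(E, N) = atan2(+0.006300, +0.0004667) = 85.8° ≈ 086°.

086°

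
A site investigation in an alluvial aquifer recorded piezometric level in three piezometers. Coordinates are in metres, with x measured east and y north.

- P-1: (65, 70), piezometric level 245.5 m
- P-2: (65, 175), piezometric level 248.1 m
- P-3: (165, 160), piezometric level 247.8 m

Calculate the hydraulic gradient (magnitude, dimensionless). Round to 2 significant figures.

0.025

With h = a·x + b·y + c and P-1 as origin, the differences give:
  0·a + 105·b = +2.6
  100·a + 90·b = +2.3
Eliminate b (×90 and ×105, subtract): -10500·a = -7.50 → a = ∂h/∂x = +0.0007143
Back-substitute: b = ∂h/∂y = +0.02476.
|∇h| = √(0.0007143² + 0.02476²) = 0.02477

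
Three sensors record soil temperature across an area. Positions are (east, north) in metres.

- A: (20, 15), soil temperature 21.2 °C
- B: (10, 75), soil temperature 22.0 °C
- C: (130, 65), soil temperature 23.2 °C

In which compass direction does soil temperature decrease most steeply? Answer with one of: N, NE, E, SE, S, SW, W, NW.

Differences from A: to B (Δx, Δy, Δh) = (-10, 60, +0.8); to C = (110, 50, +2.0).
Determinant of the coordinate differences = (-10)·50 − 110·60 = -7100.
∂T/∂x = [(+0.8)·50 − (+2.0)·60] / -7100 = +0.01127
∂T/∂y = [(-10)·(+2.0) − 110·(+0.8)] / -7100 = +0.01521
Steepest decrease is along −∇f = (-0.01127 E, -0.01521 N) → southwest.

SW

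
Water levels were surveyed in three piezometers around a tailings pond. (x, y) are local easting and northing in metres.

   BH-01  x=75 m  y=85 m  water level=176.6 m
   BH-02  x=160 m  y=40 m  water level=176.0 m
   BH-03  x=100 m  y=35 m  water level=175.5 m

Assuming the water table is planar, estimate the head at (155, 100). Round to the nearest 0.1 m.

177.5 m

With h = a·x + b·y + c and BH-01 as origin, the differences give:
  85·a + (-45)·b = -0.6
  25·a + (-50)·b = -1.1
Eliminate b (×(-50) and ×(-45), subtract): -3125·a = -19.50 → a = ∂h/∂x = +0.006240
Back-substitute: b = ∂h/∂y = +0.02512.
h(155, 100) = 176.6 + (+0.006240)·(80) + (+0.02512)·(15) = 176.6 +0.499 +0.377 = 177.476 m.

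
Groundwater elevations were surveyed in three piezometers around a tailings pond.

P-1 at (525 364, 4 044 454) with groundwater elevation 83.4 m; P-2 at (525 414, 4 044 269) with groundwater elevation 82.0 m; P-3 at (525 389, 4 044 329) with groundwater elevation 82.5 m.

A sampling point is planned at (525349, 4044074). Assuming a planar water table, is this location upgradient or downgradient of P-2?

Differences from P-1: to P-2 (Δx, Δy, Δh) = (50, -185, -1.4); to P-3 = (25, -125, -0.9).
Determinant of the coordinate differences = 50·(-125) − 25·(-185) = -1625.
∂h/∂x = [(-1.4)·(-125) − (-0.9)·(-185)] / -1625 = -0.005231
∂h/∂y = [50·(-0.9) − 25·(-1.4)] / -1625 = +0.006154
Head at (525349, 4044074) = 83.4 + (-0.005231)·(-15) + (+0.006154)·(-380) = 81.14 m.
That is lower than the 82.0 m at P-2, so the point is downgradient.

downgradient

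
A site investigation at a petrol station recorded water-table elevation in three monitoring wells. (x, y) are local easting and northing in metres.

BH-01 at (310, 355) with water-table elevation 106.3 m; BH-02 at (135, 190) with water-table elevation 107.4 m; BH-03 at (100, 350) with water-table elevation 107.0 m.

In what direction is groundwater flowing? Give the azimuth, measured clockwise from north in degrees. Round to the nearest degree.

045°

Taking BH-01 as reference: BH-02−BH-01 = (-175, -165, +1.1); BH-03−BH-01 = (-210, -5, +0.7).
Determinant of the coordinate differences = (-175)·(-5) − (-210)·(-165) = -33775.
∂h/∂x = [(+1.1)·(-5) − (+0.7)·(-165)] / -33775 = -0.003257
∂h/∂y = [(-175)·(+0.7) − (-210)·(+1.1)] / -33775 = -0.003212
Flow direction (−∇h) has components (+0.003257 E, +0.003212 N).
Azimuth = atan2(E, N) = atan2(+0.003257, +0.003212) = 45.4° ≈ 045°.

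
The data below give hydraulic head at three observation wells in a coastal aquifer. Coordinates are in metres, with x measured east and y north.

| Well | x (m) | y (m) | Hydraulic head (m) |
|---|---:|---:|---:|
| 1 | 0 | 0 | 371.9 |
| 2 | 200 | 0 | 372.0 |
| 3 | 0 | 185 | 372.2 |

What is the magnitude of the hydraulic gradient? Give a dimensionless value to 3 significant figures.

0.00170

∂h/∂x = (372.0 − 371.9) / (200 − 0) = +0.0005000
∂h/∂y = (372.2 − 371.9) / (185 − 0) = +0.001622
|∇h| = √(0.0005000² + 0.001622²) = 0.001697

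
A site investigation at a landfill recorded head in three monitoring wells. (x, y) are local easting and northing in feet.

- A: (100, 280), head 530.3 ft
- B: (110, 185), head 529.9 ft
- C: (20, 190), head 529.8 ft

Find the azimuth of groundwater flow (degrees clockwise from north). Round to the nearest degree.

Taking A as reference: B−A = (10, -95, -0.4); C−A = (-80, -90, -0.5).
Determinant of the coordinate differences = 10·(-90) − (-80)·(-95) = -8500.
∂h/∂x = [(-0.4)·(-90) − (-0.5)·(-95)] / -8500 = +0.001353
∂h/∂y = [10·(-0.5) − (-80)·(-0.4)] / -8500 = +0.004353
Flow direction (−∇h) has components (-0.001353 E, -0.004353 N).
Azimuth = atan2(E, N) = atan2(-0.001353, -0.004353) = 197.3° ≈ 197°.

197°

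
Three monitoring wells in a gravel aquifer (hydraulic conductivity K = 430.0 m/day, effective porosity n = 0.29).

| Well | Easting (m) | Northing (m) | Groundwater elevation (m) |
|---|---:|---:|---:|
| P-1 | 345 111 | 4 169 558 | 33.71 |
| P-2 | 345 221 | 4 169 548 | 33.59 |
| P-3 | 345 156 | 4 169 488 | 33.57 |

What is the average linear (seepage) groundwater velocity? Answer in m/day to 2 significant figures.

Differences from P-1: to P-2 (Δx, Δy, Δh) = (110, -10, -0.12); to P-3 = (45, -70, -0.14).
Determinant of the coordinate differences = 110·(-70) − 45·(-10) = -7250.
∂h/∂x = [(-0.12)·(-70) − (-0.14)·(-10)] / -7250 = -0.0009655
∂h/∂y = [110·(-0.14) − 45·(-0.12)] / -7250 = +0.001379
|∇h| = √(-0.0009655² + 0.001379²) = 0.001683
Seepage velocity v = K·i/n = 430.0 × 0.001683 / 0.29 = 2.495 m/day.

2.5 m/day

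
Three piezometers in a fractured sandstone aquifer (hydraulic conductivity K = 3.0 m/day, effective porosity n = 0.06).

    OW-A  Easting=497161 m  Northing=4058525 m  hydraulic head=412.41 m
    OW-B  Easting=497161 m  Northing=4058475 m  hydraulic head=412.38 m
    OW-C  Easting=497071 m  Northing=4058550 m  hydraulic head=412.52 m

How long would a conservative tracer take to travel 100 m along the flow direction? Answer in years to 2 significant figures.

4.5 years

Taking OW-A as reference: OW-B−OW-A = (0, -50, -0.03); OW-C−OW-A = (-90, 25, +0.11).
Solve a·Δx + b·Δy = Δh: det = 0·25 − (-90)·(-50) = -4500.
∂h/∂x = [(-0.03)·25 − (+0.11)·(-50)] / -4500 = -0.001056
∂h/∂y = [0·(+0.11) − (-90)·(-0.03)] / -4500 = +0.0006000
|∇h| = √(-0.001056² + 0.0006000²) = 0.001215
Seepage velocity v = K·i/n = 3.0 × 0.001215 / 0.06 = 0.06075 m/day.
t = 100 / 0.06075 = 1646 days = 4.51 years.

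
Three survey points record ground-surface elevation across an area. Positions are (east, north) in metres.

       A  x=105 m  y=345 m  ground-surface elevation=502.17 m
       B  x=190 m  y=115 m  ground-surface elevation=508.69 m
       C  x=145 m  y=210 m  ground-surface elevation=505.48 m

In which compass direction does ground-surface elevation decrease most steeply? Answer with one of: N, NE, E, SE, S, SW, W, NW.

Taking A as reference: B−A = (85, -230, +6.52); C−A = (40, -135, +3.31).
Solve a·Δx + b·Δy = Δz: det = 85·(-135) − 40·(-230) = -2275.
∂z/∂x = [(+6.52)·(-135) − (+3.31)·(-230)] / -2275 = +0.05226
∂z/∂y = [85·(+3.31) − 40·(+6.52)] / -2275 = -0.009033
Steepest decrease is along −∇f = (-0.05226 E, +0.009033 N) → west.

W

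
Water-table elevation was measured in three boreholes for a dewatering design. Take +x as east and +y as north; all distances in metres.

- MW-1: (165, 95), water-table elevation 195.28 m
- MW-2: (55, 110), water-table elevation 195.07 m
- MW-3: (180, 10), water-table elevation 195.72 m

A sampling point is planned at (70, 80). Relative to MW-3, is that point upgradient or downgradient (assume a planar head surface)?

Taking MW-1 as reference: MW-2−MW-1 = (-110, 15, -0.21); MW-3−MW-1 = (15, -85, +0.44).
Solve a·Δx + b·Δy = Δh: det = (-110)·(-85) − 15·15 = 9125.
∂h/∂x = [(-0.21)·(-85) − (+0.44)·15] / 9125 = +0.001233
∂h/∂y = [(-110)·(+0.44) − 15·(-0.21)] / 9125 = -0.004959
Head at (70, 80) = 195.28 + (+0.001233)·(-95) + (-0.004959)·(-15) = 195.24 m.
That is lower than the 195.72 m at MW-3, so the point is downgradient.

downgradient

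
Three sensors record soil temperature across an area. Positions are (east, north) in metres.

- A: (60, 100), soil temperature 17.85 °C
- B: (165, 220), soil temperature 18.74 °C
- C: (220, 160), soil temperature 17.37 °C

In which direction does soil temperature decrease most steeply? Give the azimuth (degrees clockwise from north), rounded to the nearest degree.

150°

Differences from A: to B (Δx, Δy, Δh) = (105, 120, +0.89); to C = (160, 60, -0.48).
Solve a·Δx + b·Δy = ΔT: det = 105·60 − 160·120 = -12900.
∂T/∂x = [(+0.89)·60 − (-0.48)·120] / -12900 = -0.008605
∂T/∂y = [105·(-0.48) − 160·(+0.89)] / -12900 = +0.01495
Steepest decrease is along −∇f: components (+0.008605 E, -0.01495 N).
Azimuth = atan2(+0.008605, -0.01495) = 150.1° ≈ 150°.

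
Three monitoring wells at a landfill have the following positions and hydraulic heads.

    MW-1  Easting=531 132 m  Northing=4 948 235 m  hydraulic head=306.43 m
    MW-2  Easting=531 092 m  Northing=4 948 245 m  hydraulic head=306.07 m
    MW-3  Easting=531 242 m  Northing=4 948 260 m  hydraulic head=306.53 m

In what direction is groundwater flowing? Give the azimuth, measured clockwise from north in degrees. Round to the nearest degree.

Taking MW-1 as reference: MW-2−MW-1 = (-40, 10, -0.36); MW-3−MW-1 = (110, 25, +0.10).
Solve a·Δx + b·Δy = Δh: det = (-40)·25 − 110·10 = -2100.
∂h/∂x = [(-0.36)·25 − (+0.10)·10] / -2100 = +0.004762
∂h/∂y = [(-40)·(+0.10) − 110·(-0.36)] / -2100 = -0.01695
Flow direction (−∇h) has components (-0.004762 E, +0.01695 N).
Azimuth = atan2(E, N) = atan2(-0.004762, +0.01695) = 344.3° ≈ 344°.

344°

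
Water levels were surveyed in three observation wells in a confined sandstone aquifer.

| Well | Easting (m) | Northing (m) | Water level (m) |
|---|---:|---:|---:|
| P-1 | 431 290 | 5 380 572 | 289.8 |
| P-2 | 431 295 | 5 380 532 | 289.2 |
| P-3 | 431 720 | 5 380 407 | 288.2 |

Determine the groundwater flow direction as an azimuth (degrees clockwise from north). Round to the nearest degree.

With h = a·x + b·y + c and P-1 as origin, the differences give:
  5·a + (-40)·b = -0.6
  430·a + (-165)·b = -1.6
Eliminate b (×(-165) and ×(-40), subtract): 16375·a = 35.00 → a = ∂h/∂x = +0.002137
Back-substitute: b = ∂h/∂y = +0.01527.
Flow direction (−∇h) has components (-0.002137 E, -0.01527 N).
Azimuth = atan2(E, N) = atan2(-0.002137, -0.01527) = 188.0° ≈ 188°.

188°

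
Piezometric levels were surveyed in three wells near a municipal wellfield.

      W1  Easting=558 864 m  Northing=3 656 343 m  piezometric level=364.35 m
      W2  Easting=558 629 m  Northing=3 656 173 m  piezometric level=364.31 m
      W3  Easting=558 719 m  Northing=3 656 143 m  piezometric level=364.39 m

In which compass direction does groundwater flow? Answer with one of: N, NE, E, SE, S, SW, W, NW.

With h = a·x + b·y + c and W1 as origin, the differences give:
  (-235)·a + (-170)·b = -0.04
  (-145)·a + (-200)·b = +0.04
Eliminate b (×(-200) and ×(-170), subtract): 22350·a = 14.800 → a = ∂h/∂x = +0.0006622
Back-substitute: b = ∂h/∂y = -0.0006801.
Flow = −∇h = (-0.0006622 east, +0.0006801 north), which points northwest.

NW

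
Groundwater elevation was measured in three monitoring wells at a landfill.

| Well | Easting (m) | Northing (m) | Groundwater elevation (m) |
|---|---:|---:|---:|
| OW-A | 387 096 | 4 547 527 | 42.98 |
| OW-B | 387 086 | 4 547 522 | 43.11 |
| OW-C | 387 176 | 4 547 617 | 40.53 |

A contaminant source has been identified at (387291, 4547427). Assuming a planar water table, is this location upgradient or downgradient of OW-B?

upgradient

With h = a·x + b·y + c and OW-A as origin, the differences give:
  (-10)·a + (-5)·b = +0.13
  80·a + 90·b = -2.45
Eliminate b (×90 and ×(-5), subtract): -500·a = -0.550 → a = ∂h/∂x = +0.001100
Back-substitute: b = ∂h/∂y = -0.02820.
Head at (387291, 4547427) = 42.98 + (+0.001100)·(195) + (-0.02820)·(-100) = 46.01 m.
That is higher than the 43.11 m at OW-B, so the point is upgradient.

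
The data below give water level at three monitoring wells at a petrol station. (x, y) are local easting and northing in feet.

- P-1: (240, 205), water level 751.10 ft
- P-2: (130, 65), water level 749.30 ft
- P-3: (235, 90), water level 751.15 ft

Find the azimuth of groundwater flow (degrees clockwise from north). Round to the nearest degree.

With h = a·x + b·y + c and P-1 as origin, the differences give:
  (-110)·a + (-140)·b = -1.80
  (-5)·a + (-115)·b = +0.05
Eliminate b (×(-115) and ×(-140), subtract): 11950·a = 214.000 → a = ∂h/∂x = +0.01791
Back-substitute: b = ∂h/∂y = -0.001213.
Flow direction (−∇h) has components (-0.01791 E, +0.001213 N).
Azimuth = atan2(E, N) = atan2(-0.01791, +0.001213) = 273.9° ≈ 274°.

274°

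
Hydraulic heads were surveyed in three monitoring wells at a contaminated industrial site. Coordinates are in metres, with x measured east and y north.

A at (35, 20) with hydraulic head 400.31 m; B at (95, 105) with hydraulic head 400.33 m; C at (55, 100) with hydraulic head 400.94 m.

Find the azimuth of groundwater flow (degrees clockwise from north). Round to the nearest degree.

126°

With h = a·x + b·y + c and A as origin, the differences give:
  60·a + 85·b = +0.02
  20·a + 80·b = +0.63
Eliminate b (×80 and ×85, subtract): 3100·a = -51.950 → a = ∂h/∂x = -0.01676
Back-substitute: b = ∂h/∂y = +0.01206.
Flow direction (−∇h) has components (+0.01676 E, -0.01206 N).
Azimuth = atan2(E, N) = atan2(+0.01676, -0.01206) = 125.8° ≈ 126°.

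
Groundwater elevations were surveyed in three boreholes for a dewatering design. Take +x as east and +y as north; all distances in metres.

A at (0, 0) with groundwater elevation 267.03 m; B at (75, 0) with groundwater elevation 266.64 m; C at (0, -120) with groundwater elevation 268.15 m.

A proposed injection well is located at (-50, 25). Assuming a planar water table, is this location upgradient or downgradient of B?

∂h/∂x = (266.64 − 267.03) / (75 − 0) = -0.005200
∂h/∂y = (268.15 − 267.03) / (-120 − 0) = -0.009333
Head at (-50, 25) = 267.03 + (-0.005200)·(-50) + (-0.009333)·(25) = 267.06 m.
That is higher than the 266.64 m at B, so the point is upgradient.

upgradient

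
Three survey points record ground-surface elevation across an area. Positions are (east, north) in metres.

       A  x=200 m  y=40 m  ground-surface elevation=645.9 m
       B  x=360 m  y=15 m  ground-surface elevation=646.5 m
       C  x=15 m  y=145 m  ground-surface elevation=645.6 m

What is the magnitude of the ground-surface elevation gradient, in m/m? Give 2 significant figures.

Differences from A: to B (Δx, Δy, Δh) = (160, -25, +0.6); to C = (-185, 105, -0.3).
Solve a·Δx + b·Δy = Δz: det = 160·105 − (-185)·(-25) = 12175.
∂z/∂x = [(+0.6)·105 − (-0.3)·(-25)] / 12175 = +0.004559
∂z/∂y = [160·(-0.3) − (-185)·(+0.6)] / 12175 = +0.005175
|∇f| = √(0.004559² + 0.005175²) = 0.006897 m/m

0.0069 m/m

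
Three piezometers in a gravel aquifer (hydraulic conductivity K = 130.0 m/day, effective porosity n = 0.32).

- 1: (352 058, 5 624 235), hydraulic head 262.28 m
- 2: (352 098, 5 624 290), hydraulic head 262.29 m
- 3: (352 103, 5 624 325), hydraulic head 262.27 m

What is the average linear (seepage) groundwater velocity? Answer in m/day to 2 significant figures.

0.61 m/day

With h = a·x + b·y + c and 1 as origin, the differences give:
  40·a + 55·b = +0.01
  45·a + 90·b = -0.01
Eliminate b (×90 and ×55, subtract): 1125·a = 1.450 → a = ∂h/∂x = +0.001289
Back-substitute: b = ∂h/∂y = -0.0007556.
|∇h| = √(0.001289² + -0.0007556²) = 0.001494
Seepage velocity v = K·i/n = 130.0 × 0.001494 / 0.32 = 0.6069 m/day.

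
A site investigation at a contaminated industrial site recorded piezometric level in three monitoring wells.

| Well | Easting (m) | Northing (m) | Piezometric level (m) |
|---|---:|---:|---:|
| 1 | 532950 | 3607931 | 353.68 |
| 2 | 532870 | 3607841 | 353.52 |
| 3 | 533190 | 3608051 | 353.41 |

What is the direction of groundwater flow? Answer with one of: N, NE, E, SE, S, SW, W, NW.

Three-point gradient (reference 1): Δ to 2 = (-80, -90, -0.16), Δ to 3 = (240, 120, -0.27).
∂h/∂x = -0.003625, ∂h/∂y = +0.005000 (det = 12000).
Flow = −∇h = (+0.003625 east, -0.005000 north), which points southeast.

SE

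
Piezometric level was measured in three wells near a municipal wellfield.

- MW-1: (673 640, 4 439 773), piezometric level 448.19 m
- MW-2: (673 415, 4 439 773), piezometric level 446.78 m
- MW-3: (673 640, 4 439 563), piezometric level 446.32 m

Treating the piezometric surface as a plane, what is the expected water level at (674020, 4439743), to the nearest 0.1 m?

450.3 m

∂h/∂x = (446.78 − 448.19) / (673415 − 673640) = +0.006267
∂h/∂y = (446.32 − 448.19) / (4439563 − 4439773) = +0.008905
h(674020, 4439743) = 448.19 + (+0.006267)·(380) + (+0.008905)·(-30) = 448.19 +2.381 -0.267 = 450.304 m.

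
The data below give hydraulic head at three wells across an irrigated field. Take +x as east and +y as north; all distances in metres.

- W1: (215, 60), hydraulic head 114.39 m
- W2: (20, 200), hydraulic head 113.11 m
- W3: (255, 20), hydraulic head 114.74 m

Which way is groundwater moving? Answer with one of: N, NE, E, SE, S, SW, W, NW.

With h = a·x + b·y + c and W1 as origin, the differences give:
  (-195)·a + 140·b = -1.28
  40·a + (-40)·b = +0.35
Eliminate b (×(-40) and ×140, subtract): 2200·a = 2.200 → a = ∂h/∂x = +0.001000
Back-substitute: b = ∂h/∂y = -0.007750.
Flow = −∇h = (-0.001000 east, +0.007750 north), which points north.

N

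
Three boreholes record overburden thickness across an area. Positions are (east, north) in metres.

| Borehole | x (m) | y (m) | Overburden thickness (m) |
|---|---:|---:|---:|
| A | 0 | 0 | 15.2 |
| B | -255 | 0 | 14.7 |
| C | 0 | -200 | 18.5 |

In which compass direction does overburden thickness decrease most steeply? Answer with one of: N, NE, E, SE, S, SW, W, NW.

N

∂d/∂x = (14.7 − 15.2) / (-255 − 0) = +0.001961
∂d/∂y = (18.5 − 15.2) / (-200 − 0) = -0.01650
Steepest decrease is along −∇f = (-0.001961 E, +0.01650 N) → north.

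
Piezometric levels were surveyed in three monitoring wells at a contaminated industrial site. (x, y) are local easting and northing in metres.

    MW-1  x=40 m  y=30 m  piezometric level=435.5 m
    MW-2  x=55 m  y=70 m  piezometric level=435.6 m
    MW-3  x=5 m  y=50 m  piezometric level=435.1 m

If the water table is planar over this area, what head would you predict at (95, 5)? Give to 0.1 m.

Taking MW-1 as reference: MW-2−MW-1 = (15, 40, +0.1); MW-3−MW-1 = (-35, 20, -0.4).
Determinant of the coordinate differences = 15·20 − (-35)·40 = 1700.
∂h/∂x = [(+0.1)·20 − (-0.4)·40] / 1700 = +0.01059
∂h/∂y = [15·(-0.4) − (-35)·(+0.1)] / 1700 = -0.001471
h(95, 5) = 435.5 + (+0.01059)·(55) + (-0.001471)·(-25) = 435.5 +0.582 +0.037 = 436.119 m.

436.1 m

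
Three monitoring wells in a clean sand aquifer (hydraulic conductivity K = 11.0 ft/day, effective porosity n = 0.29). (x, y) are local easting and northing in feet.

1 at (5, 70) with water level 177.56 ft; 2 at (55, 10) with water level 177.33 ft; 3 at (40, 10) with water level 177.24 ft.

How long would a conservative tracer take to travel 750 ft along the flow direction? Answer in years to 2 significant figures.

Three-point gradient (reference 1): Δ to 2 = (50, -60, -0.23), Δ to 3 = (35, -60, -0.32).
∂h/∂x = +0.006000, ∂h/∂y = +0.008833 (det = -900).
|∇h| = √(0.006000² + 0.008833²) = 0.01068
Seepage velocity v = K·i/n = 11.0 × 0.01068 / 0.29 = 0.4051 ft/day.
t = 750 / 0.4051 = 1851 days = 5.07 years.

5.1 years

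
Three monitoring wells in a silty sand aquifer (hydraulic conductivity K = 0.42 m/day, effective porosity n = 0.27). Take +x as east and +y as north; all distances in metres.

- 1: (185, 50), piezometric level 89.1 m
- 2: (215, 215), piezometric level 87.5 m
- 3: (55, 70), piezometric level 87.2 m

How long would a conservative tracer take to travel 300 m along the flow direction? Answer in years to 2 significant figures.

Taking 1 as reference: 2−1 = (30, 165, -1.6); 3−1 = (-130, 20, -1.9).
Determinant of the coordinate differences = 30·20 − (-130)·165 = 22050.
∂h/∂x = [(-1.6)·20 − (-1.9)·165] / 22050 = +0.01277
∂h/∂y = [30·(-1.9) − (-130)·(-1.6)] / 22050 = -0.01202
|∇h| = √(0.01277² + -0.01202²) = 0.01754
Seepage velocity v = K·i/n = 0.42 × 0.01754 / 0.27 = 0.02728 m/day.
t = 300 / 0.02728 = 1.1e+04 days = 30.1 years.

30 years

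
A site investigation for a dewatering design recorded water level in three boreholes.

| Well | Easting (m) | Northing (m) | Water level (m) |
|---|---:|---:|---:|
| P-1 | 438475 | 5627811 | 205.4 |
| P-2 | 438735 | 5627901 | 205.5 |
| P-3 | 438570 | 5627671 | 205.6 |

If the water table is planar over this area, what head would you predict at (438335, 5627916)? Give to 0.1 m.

205.2 m

With h = a·x + b·y + c and P-1 as origin, the differences give:
  260·a + 90·b = +0.1
  95·a + (-140)·b = +0.2
Eliminate b (×(-140) and ×90, subtract): -44950·a = -32.00 → a = ∂h/∂x = +0.0007119
Back-substitute: b = ∂h/∂y = -0.0009455.
h(438335, 5627916) = 205.4 + (+0.0007119)·(-140) + (-0.0009455)·(105) = 205.4 -0.100 -0.099 = 205.201 m.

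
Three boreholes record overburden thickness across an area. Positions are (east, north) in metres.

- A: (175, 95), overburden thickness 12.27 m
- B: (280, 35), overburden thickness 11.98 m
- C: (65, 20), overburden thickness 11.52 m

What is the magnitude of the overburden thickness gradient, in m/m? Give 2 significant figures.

0.0078 m/m

Taking A as reference: B−A = (105, -60, -0.29); C−A = (-110, -75, -0.75).
Determinant of the coordinate differences = 105·(-75) − (-110)·(-60) = -14475.
∂d/∂x = [(-0.29)·(-75) − (-0.75)·(-60)] / -14475 = +0.001606
∂d/∂y = [105·(-0.75) − (-110)·(-0.29)] / -14475 = +0.007644
|∇f| = √(0.001606² + 0.007644²) = 0.007811 m/m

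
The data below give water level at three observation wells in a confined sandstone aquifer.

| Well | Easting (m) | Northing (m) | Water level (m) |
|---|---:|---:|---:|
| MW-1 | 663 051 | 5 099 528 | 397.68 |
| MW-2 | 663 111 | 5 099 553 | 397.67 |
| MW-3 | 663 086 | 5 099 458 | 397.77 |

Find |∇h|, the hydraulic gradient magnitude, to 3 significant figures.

With h = a·x + b·y + c and MW-1 as origin, the differences give:
  60·a + 25·b = -0.01
  35·a + (-70)·b = +0.09
Eliminate b (×(-70) and ×25, subtract): -5075·a = -1.550 → a = ∂h/∂x = +0.0003054
Back-substitute: b = ∂h/∂y = -0.001133.
|∇h| = √(0.0003054² + -0.001133²) = 0.001173

0.00117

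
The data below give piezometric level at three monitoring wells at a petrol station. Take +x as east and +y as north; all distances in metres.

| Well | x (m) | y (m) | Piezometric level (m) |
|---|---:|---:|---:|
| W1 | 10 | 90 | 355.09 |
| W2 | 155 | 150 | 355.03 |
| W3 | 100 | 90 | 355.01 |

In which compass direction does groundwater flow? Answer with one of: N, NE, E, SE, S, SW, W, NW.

Differences from W1: to W2 (Δx, Δy, Δh) = (145, 60, -0.06); to W3 = (90, 0, -0.08).
Determinant of the coordinate differences = 145·0 − 90·60 = -5400.
∂h/∂x = [(-0.06)·0 − (-0.08)·60] / -5400 = -0.0008889
∂h/∂y = [145·(-0.08) − 90·(-0.06)] / -5400 = +0.001148
Flow = −∇h = (+0.0008889 east, -0.001148 north), which points southeast.

SE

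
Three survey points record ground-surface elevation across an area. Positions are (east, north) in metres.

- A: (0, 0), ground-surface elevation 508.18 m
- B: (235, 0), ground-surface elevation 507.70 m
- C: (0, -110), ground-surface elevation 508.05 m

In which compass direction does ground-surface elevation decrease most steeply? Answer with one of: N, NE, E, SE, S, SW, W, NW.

SE

∂z/∂x = (507.70 − 508.18) / (235 − 0) = -0.002043
∂z/∂y = (508.05 − 508.18) / (-110 − 0) = +0.001182
Steepest decrease is along −∇f = (+0.002043 E, -0.001182 N) → southeast.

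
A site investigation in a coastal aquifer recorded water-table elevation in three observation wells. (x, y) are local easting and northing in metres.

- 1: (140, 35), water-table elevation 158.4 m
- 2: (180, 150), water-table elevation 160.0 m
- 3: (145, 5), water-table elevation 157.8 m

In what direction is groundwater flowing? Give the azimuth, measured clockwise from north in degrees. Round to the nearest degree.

147°

Differences from 1: to 2 (Δx, Δy, Δh) = (40, 115, +1.6); to 3 = (5, -30, -0.6).
Solve a·Δx + b·Δy = Δh: det = 40·(-30) − 5·115 = -1775.
∂h/∂x = [(+1.6)·(-30) − (-0.6)·115] / -1775 = -0.01183
∂h/∂y = [40·(-0.6) − 5·(+1.6)] / -1775 = +0.01803
Flow direction (−∇h) has components (+0.01183 E, -0.01803 N).
Azimuth = atan2(E, N) = atan2(+0.01183, -0.01803) = 146.7° ≈ 147°.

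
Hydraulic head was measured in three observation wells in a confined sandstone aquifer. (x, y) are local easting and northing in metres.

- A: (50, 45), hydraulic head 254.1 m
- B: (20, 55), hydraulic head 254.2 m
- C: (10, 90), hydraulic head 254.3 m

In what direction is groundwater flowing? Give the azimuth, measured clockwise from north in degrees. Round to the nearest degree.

With h = a·x + b·y + c and A as origin, the differences give:
  (-30)·a + 10·b = +0.1
  (-40)·a + 45·b = +0.2
Eliminate b (×45 and ×10, subtract): -950·a = 2.50 → a = ∂h/∂x = -0.002632
Back-substitute: b = ∂h/∂y = +0.002105.
Flow direction (−∇h) has components (+0.002632 E, -0.002105 N).
Azimuth = atan2(E, N) = atan2(+0.002632, -0.002105) = 128.7° ≈ 129°.

129°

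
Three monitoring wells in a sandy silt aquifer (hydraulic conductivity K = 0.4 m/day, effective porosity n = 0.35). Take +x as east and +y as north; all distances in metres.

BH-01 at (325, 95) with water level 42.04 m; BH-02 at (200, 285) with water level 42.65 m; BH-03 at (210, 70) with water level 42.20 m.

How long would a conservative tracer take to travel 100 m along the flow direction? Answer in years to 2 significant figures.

Three-point gradient (reference BH-01): Δ to BH-02 = (-125, 190, +0.61), Δ to BH-03 = (-115, -25, +0.16).
∂h/∂x = -0.001828, ∂h/∂y = +0.002008 (det = 24975).
|∇h| = √(-0.001828² + 0.002008²) = 0.002715
Seepage velocity v = K·i/n = 0.4 × 0.002715 / 0.35 = 0.003103 m/day.
t = 100 / 0.003103 = 3.223e+04 days = 88.2 years.

88 years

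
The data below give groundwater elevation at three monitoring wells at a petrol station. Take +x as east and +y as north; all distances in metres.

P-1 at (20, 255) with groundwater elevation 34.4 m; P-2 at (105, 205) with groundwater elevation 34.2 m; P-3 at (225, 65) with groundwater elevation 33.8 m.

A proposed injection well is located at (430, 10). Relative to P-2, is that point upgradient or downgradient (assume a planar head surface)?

Taking P-1 as reference: P-2−P-1 = (85, -50, -0.2); P-3−P-1 = (205, -190, -0.6).
Determinant of the coordinate differences = 85·(-190) − 205·(-50) = -5900.
∂h/∂x = [(-0.2)·(-190) − (-0.6)·(-50)] / -5900 = -0.001356
∂h/∂y = [85·(-0.6) − 205·(-0.2)] / -5900 = +0.001695
Head at (430, 10) = 34.4 + (-0.001356)·(410) + (+0.001695)·(-245) = 33.43 m.
That is lower than the 34.2 m at P-2, so the point is downgradient.

downgradient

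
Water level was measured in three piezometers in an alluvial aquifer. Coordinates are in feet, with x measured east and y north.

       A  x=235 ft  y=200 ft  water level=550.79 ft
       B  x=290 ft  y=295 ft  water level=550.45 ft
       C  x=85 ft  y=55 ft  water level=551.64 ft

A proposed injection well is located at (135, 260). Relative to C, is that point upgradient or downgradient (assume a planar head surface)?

Differences from A: to B (Δx, Δy, Δh) = (55, 95, -0.34); to C = (-150, -145, +0.85).
Solve a·Δx + b·Δy = Δh: det = 55·(-145) − (-150)·95 = 6275.
∂h/∂x = [(-0.34)·(-145) − (+0.85)·95] / 6275 = -0.005012
∂h/∂y = [55·(+0.85) − (-150)·(-0.34)] / 6275 = -0.0006773
Head at (135, 260) = 550.79 + (-0.005012)·(-100) + (-0.0006773)·(60) = 551.25 ft.
That is lower than the 551.64 ft at C, so the point is downgradient.

downgradient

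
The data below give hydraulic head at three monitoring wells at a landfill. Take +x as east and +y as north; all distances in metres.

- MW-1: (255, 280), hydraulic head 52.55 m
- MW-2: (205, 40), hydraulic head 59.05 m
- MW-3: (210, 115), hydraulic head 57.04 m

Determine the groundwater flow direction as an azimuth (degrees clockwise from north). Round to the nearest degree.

Differences from MW-1: to MW-2 (Δx, Δy, Δh) = (-50, -240, +6.50); to MW-3 = (-45, -165, +4.49).
Determinant of the coordinate differences = (-50)·(-165) − (-45)·(-240) = -2550.
∂h/∂x = [(+6.50)·(-165) − (+4.49)·(-240)] / -2550 = -0.002000
∂h/∂y = [(-50)·(+4.49) − (-45)·(+6.50)] / -2550 = -0.02667
Flow direction (−∇h) has components (+0.002000 E, +0.02667 N).
Azimuth = atan2(E, N) = atan2(+0.002000, +0.02667) = 4.3° ≈ 004°.

004°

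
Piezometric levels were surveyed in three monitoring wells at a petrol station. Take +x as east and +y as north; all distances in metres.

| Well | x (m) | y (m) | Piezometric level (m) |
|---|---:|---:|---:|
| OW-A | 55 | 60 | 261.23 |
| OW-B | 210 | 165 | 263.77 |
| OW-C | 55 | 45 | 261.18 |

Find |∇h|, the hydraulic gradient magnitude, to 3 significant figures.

0.0145

With h = a·x + b·y + c and OW-A as origin, the differences give:
  155·a + 105·b = +2.54
  0·a + (-15)·b = -0.05
Eliminate b (×(-15) and ×105, subtract): -2325·a = -32.850 → a = ∂h/∂x = +0.01413
Back-substitute: b = ∂h/∂y = +0.003333.
|∇h| = √(0.01413² + 0.003333²) = 0.01452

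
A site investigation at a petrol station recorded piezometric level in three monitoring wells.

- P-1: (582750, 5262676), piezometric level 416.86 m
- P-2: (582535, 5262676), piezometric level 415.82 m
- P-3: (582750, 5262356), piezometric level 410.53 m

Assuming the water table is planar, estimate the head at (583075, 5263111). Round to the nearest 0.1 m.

427.0 m

∂h/∂x = (415.82 − 416.86) / (582535 − 582750) = +0.004837
∂h/∂y = (410.53 − 416.86) / (5262356 − 5262676) = +0.01978
h(583075, 5263111) = 416.86 + (+0.004837)·(325) + (+0.01978)·(435) = 416.86 +1.572 +8.605 = 427.037 m.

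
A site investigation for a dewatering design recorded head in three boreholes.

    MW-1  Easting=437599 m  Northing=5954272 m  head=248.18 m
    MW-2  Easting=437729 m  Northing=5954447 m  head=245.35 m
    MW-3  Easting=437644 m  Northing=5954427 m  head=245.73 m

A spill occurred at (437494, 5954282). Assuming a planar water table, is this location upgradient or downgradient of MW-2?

With h = a·x + b·y + c and MW-1 as origin, the differences give:
  130·a + 175·b = -2.83
  45·a + 155·b = -2.45
Eliminate b (×155 and ×175, subtract): 12275·a = -9.900 → a = ∂h/∂x = -0.0008065
Back-substitute: b = ∂h/∂y = -0.01557.
Head at (437494, 5954282) = 248.18 + (-0.0008065)·(-105) + (-0.01557)·(10) = 248.11 m.
That is higher than the 245.35 m at MW-2, so the point is upgradient.

upgradient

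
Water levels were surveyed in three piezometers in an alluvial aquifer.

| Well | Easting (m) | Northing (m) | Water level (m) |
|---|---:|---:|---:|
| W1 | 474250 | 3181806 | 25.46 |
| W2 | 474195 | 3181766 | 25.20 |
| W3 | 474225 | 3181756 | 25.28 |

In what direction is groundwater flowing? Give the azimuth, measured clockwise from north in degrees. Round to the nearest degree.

With h = a·x + b·y + c and W1 as origin, the differences give:
  (-55)·a + (-40)·b = -0.26
  (-25)·a + (-50)·b = -0.18
Eliminate b (×(-50) and ×(-40), subtract): 1750·a = 5.800 → a = ∂h/∂x = +0.003314
Back-substitute: b = ∂h/∂y = +0.001943.
Flow direction (−∇h) has components (-0.003314 E, -0.001943 N).
Azimuth = atan2(E, N) = atan2(-0.003314, -0.001943) = 239.6° ≈ 240°.

240°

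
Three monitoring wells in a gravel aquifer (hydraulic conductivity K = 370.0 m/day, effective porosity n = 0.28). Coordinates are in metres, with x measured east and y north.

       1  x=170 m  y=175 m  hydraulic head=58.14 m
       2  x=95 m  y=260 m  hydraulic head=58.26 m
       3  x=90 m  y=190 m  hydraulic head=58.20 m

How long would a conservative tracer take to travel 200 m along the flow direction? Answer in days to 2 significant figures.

Taking 1 as reference: 2−1 = (-75, 85, +0.12); 3−1 = (-80, 15, +0.06).
Determinant of the coordinate differences = (-75)·15 − (-80)·85 = 5675.
∂h/∂x = [(+0.12)·15 − (+0.06)·85] / 5675 = -0.0005815
∂h/∂y = [(-75)·(+0.06) − (-80)·(+0.12)] / 5675 = +0.0008987
|∇h| = √(-0.0005815² + 0.0008987²) = 0.00107
Seepage velocity v = K·i/n = 370.0 × 0.00107 / 0.28 = 1.414 m/day.
t = 200 / 1.414 = 141.4 days.

140 days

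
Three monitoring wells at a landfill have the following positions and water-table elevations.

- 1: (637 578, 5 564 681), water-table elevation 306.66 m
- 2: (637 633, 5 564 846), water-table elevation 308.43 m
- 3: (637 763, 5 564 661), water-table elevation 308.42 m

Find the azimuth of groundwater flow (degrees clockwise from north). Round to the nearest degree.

235°

Differences from 1: to 2 (Δx, Δy, Δh) = (55, 165, +1.77); to 3 = (185, -20, +1.76).
Solve a·Δx + b·Δy = Δh: det = 55·(-20) − 185·165 = -31625.
∂h/∂x = [(+1.77)·(-20) − (+1.76)·165] / -31625 = +0.01030
∂h/∂y = [55·(+1.76) − 185·(+1.77)] / -31625 = +0.007293
Flow direction (−∇h) has components (-0.01030 E, -0.007293 N).
Azimuth = atan2(E, N) = atan2(-0.01030, -0.007293) = 234.7° ≈ 235°.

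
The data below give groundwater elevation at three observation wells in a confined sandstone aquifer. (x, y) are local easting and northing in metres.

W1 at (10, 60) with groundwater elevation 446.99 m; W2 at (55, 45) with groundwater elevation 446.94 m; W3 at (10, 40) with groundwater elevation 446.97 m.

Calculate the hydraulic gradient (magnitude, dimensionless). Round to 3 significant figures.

0.00127

Three-point gradient (reference W1): Δ to W2 = (45, -15, -0.05), Δ to W3 = (0, -20, -0.02).
∂h/∂x = -0.0007778, ∂h/∂y = +0.0010000 (det = -900).
|∇h| = √(-0.0007778² + 0.0010000²) = 0.001267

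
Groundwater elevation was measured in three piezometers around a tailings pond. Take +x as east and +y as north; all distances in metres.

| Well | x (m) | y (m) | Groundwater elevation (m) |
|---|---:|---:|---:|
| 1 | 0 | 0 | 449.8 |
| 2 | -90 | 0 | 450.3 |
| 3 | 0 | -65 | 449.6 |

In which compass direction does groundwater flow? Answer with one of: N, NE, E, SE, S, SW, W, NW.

SE

∂h/∂x = (450.3 − 449.8) / (-90 − 0) = -0.005556
∂h/∂y = (449.6 − 449.8) / (-65 − 0) = +0.003077
Flow = −∇h = (+0.005556 east, -0.003077 north), which points southeast.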